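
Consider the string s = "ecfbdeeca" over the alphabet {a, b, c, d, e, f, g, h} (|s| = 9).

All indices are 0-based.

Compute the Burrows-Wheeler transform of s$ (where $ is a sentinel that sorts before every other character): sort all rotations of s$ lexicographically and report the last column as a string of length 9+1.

rank  rotation    last
    0  $ecfbdeeca  a
    1  a$ecfbdeec  c
    2  bdeeca$ecf  f
    3  ca$ecfbdee  e
    4  cfbdeeca$e  e
    5  deeca$ecfb  b
    6  eca$ecfbde  e
    7  ecfbdeeca$  $
    8  eeca$ecfbd  d
    9  fbdeeca$ec  c

acfeebe$dc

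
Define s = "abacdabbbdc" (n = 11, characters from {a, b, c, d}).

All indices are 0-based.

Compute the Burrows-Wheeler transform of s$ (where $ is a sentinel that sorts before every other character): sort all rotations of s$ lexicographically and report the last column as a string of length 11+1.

c$dbaabbdacb

rank  rotation      last
    0  $abacdabbbdc  c
    1  abacdabbbdc$  $
    2  abbbdc$abacd  d
    3  acdabbbdc$ab  b
    4  bacdabbbdc$a  a
    5  bbbdc$abacda  a
    6  bbdc$abacdab  b
    7  bdc$abacdabb  b
    8  c$abacdabbbd  d
    9  cdabbbdc$aba  a
   10  dabbbdc$abac  c
   11  dc$abacdabbb  b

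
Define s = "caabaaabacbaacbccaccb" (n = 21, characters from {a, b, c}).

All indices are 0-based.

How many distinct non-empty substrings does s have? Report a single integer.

196

rank→(start, suffix):
  0 → (4, 'aaabacbaacbccaccb')
  1 → (1, 'aabaaabacbaacbccaccb')
  2 → (5, 'aabacbaacbccaccb')
  3 → (11, 'aacbccaccb')
  4 → (2, 'abaaabacbaacbccaccb')
  5 → (6, 'abacbaacbccaccb')
  6 → (8, 'acbaacbccaccb')
  7 → (12, 'acbccaccb')
  8 → (17, 'accb')
  9 → (20, 'b')
  10 → (3, 'baaabacbaacbccaccb')
  11 → (10, 'baacbccaccb')
  12 → (7, 'bacbaacbccaccb')
  13 → (14, 'bccaccb')
  14 → (0, 'caabaaabacbaacbccaccb')
  15 → (16, 'caccb')
  16 → (19, 'cb')
  17 → (9, 'cbaacbccaccb')
  18 → (13, 'cbccaccb')
  19 → (15, 'ccaccb')
  20 → (18, 'ccb')

SA = [4, 1, 5, 11, 2, 6, 8, 12, 17, 20, 3, 10, 7, 14, 0, 16, 19, 9, 13, 15, 18]
[i] adj suffixes → lcp
  [1] 4/1 → 2 ('aa')
  [2] 1/5 → 4 ('aaba')
  [3] 5/11 → 2 ('aa')
  [4] 11/2 → 1 ('a')
  [5] 2/6 → 3 ('aba')
  [6] 6/8 → 1 ('a')
  [7] 8/12 → 3 ('acb')
  [8] 12/17 → 2 ('ac')
  [9] 17/20 → 0 ('')
  [10] 20/3 → 1 ('b')
  [11] 3/10 → 3 ('baa')
  [12] 10/7 → 2 ('ba')
  [13] 7/14 → 1 ('b')
  [14] 14/0 → 0 ('')
  [15] 0/16 → 2 ('ca')
  [16] 16/19 → 1 ('c')
  [17] 19/9 → 2 ('cb')
  [18] 9/13 → 2 ('cb')
  [19] 13/15 → 1 ('c')
  [20] 15/18 → 2 ('cc')

n(n+1)/2 = 21·22/2 = 231
Σ LCP = 0 + 2 + 4 + 2 + 1 + 3 + 1 + 3 + 2 + 0 + 1 + 3 + 2 + 1 + 0 + 2 + 1 + 2 + 2 + 1 + 2 = 35
distinct = 231 − 35 = 196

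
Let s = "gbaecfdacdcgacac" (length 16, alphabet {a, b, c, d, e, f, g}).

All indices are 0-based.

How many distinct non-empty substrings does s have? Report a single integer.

rank | idx | suffix
   0 |  14 | ac
   1 |  12 | acac
   2 |   7 | acdcgacac
   3 |   2 | aecfdacdcgacac
   4 |   1 | baecfdacdcgacac
   5 |  15 | c
   6 |  13 | cac
   7 |   8 | cdcgacac
   8 |   4 | cfdacdcgacac
   9 |  10 | cgacac
  10 |   6 | dacdcgacac
  11 |   9 | dcgacac
  12 |   3 | ecfdacdcgacac
  13 |   5 | fdacdcgacac
  14 |  11 | gacac
  15 |   0 | gbaecfdacdcgacac

SA = [14, 12, 7, 2, 1, 15, 13, 8, 4, 10, 6, 9, 3, 5, 11, 0]
[i] adj suffixes → lcp
  [1] 14/12 → 2 ('ac')
  [2] 12/7 → 2 ('ac')
  [3] 7/2 → 1 ('a')
  [4] 2/1 → 0 ('')
  [5] 1/15 → 0 ('')
  [6] 15/13 → 1 ('c')
  [7] 13/8 → 1 ('c')
  [8] 8/4 → 1 ('c')
  [9] 4/10 → 1 ('c')
  [10] 10/6 → 0 ('')
  [11] 6/9 → 1 ('d')
  [12] 9/3 → 0 ('')
  [13] 3/5 → 0 ('')
  [14] 5/11 → 0 ('')
  [15] 11/0 → 1 ('g')

n(n+1)/2 = 16·17/2 = 136
Σ LCP = 0 + 2 + 2 + 1 + 0 + 0 + 1 + 1 + 1 + 1 + 0 + 1 + 0 + 0 + 0 + 1 = 11
distinct = 136 − 11 = 125

125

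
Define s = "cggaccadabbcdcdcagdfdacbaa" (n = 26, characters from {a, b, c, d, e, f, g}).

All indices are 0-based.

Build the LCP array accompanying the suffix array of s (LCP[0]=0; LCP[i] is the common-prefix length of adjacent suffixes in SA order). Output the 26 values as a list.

sorted suffixes:
  #0 SA[0]=25  'a'
  #1 SA[1]=24  'aa'
  #2 SA[2]=8  'abbcdcdcagdfdacbaa'
  #3 SA[3]=21  'acbaa'
  #4 SA[4]=3  'accadabbcdcdcagdfdacbaa'
  #5 SA[5]=6  'adabbcdcdcagdfdacbaa'
  #6 SA[6]=16  'agdfdacbaa'
  #7 SA[7]=23  'baa'
  #8 SA[8]=9  'bbcdcdcagdfdacbaa'
  #9 SA[9]=10  'bcdcdcagdfdacbaa'
  #10 SA[10]=5  'cadabbcdcdcagdfdacbaa'
  #11 SA[11]=15  'cagdfdacbaa'
  #12 SA[12]=22  'cbaa'
  #13 SA[13]=4  'ccadabbcdcdcagdfdacbaa'
  #14 SA[14]=13  'cdcagdfdacbaa'
  #15 SA[15]=11  'cdcdcagdfdacbaa'
  #16 SA[16]=0  'cggaccadabbcdcdcagdfdacbaa'
  #17 SA[17]=7  'dabbcdcdcagdfdacbaa'
  #18 SA[18]=20  'dacbaa'
  #19 SA[19]=14  'dcagdfdacbaa'
  #20 SA[20]=12  'dcdcagdfdacbaa'
  #21 SA[21]=18  'dfdacbaa'
  #22 SA[22]=19  'fdacbaa'
  #23 SA[23]=2  'gaccadabbcdcdcagdfdacbaa'
  #24 SA[24]=17  'gdfdacbaa'
  #25 SA[25]=1  'ggaccadabbcdcdcagdfdacbaa'

SA = [25, 24, 8, 21, 3, 6, 16, 23, 9, 10, 5, 15, 22, 4, 13, 11, 0, 7, 20, 14, 12, 18, 19, 2, 17, 1]
rank  pair      lcp
   1  s[25:],s[24:]  1  'a'
   2  s[24:],s[8:]  1  'a'
   3  s[8:],s[21:]  1  'a'
   4  s[21:],s[3:]  2  'ac'
   5  s[3:],s[6:]  1  'a'
   6  s[6:],s[16:]  1  'a'
   7  s[16:],s[23:]  0  ''
   8  s[23:],s[9:]  1  'b'
   9  s[9:],s[10:]  1  'b'
  10  s[10:],s[5:]  0  ''
  11  s[5:],s[15:]  2  'ca'
  12  s[15:],s[22:]  1  'c'
  13  s[22:],s[4:]  1  'c'
  14  s[4:],s[13:]  1  'c'
  15  s[13:],s[11:]  3  'cdc'
  16  s[11:],s[0:]  1  'c'
  17  s[0:],s[7:]  0  ''
  18  s[7:],s[20:]  2  'da'
  19  s[20:],s[14:]  1  'd'
  20  s[14:],s[12:]  2  'dc'
  21  s[12:],s[18:]  1  'd'
  22  s[18:],s[19:]  0  ''
  23  s[19:],s[2:]  0  ''
  24  s[2:],s[17:]  1  'g'
  25  s[17:],s[1:]  1  'g'

[0, 1, 1, 1, 2, 1, 1, 0, 1, 1, 0, 2, 1, 1, 1, 3, 1, 0, 2, 1, 2, 1, 0, 0, 1, 1]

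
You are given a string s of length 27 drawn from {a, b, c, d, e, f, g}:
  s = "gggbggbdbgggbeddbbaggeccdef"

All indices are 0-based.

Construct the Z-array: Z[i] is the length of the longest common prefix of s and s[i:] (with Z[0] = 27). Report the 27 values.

Z[0]=27
i=1: outside box; Z[1]=2 grow→box=[1,3)
i=2: min(r-i=1, Z[1]=2)=1; Z[2]=1
i=3: outside box; Z[3]=0
i=4: outside box; Z[4]=2 grow→box=[4,6)
i=5: min(r-i=1, Z[1]=2)=1; Z[5]=1
i=6: outside box; Z[6]=0
i=7: outside box; Z[7]=0
i=8: outside box; Z[8]=0
i=9: outside box; Z[9]=4 grow→box=[9,13)
i=10: min(r-i=3, Z[1]=2)=2; Z[10]=2
i=11: min(r-i=2, Z[2]=1)=1; Z[11]=1
i=12: min(r-i=1, Z[3]=0)=0; Z[12]=0
i=13: outside box; Z[13]=0
i=14: outside box; Z[14]=0
i=15: outside box; Z[15]=0
i=16: outside box; Z[16]=0
i=17: outside box; Z[17]=0
i=18: outside box; Z[18]=0
i=19: outside box; Z[19]=2 grow→box=[19,21)
i=20: min(r-i=1, Z[1]=2)=1; Z[20]=1
i=21: outside box; Z[21]=0
i=22: outside box; Z[22]=0
i=23: outside box; Z[23]=0
i=24: outside box; Z[24]=0
i=25: outside box; Z[25]=0
i=26: outside box; Z[26]=0

[27, 2, 1, 0, 2, 1, 0, 0, 0, 4, 2, 1, 0, 0, 0, 0, 0, 0, 0, 2, 1, 0, 0, 0, 0, 0, 0]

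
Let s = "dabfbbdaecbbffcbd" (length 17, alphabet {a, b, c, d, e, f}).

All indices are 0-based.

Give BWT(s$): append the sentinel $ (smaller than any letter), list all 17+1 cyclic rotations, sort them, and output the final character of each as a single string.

dddfccbabefb$babfb

rank  rotation            last
    0  $dabfbbdaecbbffcbd  d
    1  abfbbdaecbbffcbd$d  d
    2  aecbbffcbd$dabfbbd  d
    3  bbdaecbbffcbd$dabf  f
    4  bbffcbd$dabfbbdaec  c
    5  bd$dabfbbdaecbbffc  c
    6  bdaecbbffcbd$dabfb  b
    7  bfbbdaecbbffcbd$da  a
    8  bffcbd$dabfbbdaecb  b
    9  cbbffcbd$dabfbbdae  e
   10  cbd$dabfbbdaecbbff  f
   11  d$dabfbbdaecbbffcb  b
   12  dabfbbdaecbbffcbd$  $
   13  daecbbffcbd$dabfbb  b
   14  ecbbffcbd$dabfbbda  a
   15  fbbdaecbbffcbd$dab  b
   16  fcbd$dabfbbdaecbbf  f
   17  ffcbd$dabfbbdaecbb  b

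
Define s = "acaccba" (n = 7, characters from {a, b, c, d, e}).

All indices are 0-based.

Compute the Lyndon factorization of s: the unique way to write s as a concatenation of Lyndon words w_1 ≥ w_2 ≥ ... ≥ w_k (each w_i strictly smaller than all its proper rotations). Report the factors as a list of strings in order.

["acaccb", "a"]

emit factor 1: 'acaccb' (i=0, period=6)
emit factor 2: 'a' (i=6, period=1)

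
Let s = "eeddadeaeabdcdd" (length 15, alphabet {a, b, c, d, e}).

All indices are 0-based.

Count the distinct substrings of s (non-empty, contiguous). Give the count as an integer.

rank→(start, suffix):
  0 → (9, 'abdcdd')
  1 → (4, 'adeaeabdcdd')
  2 → (7, 'aeabdcdd')
  3 → (10, 'bdcdd')
  4 → (12, 'cdd')
  5 → (14, 'd')
  6 → (3, 'dadeaeabdcdd')
  7 → (11, 'dcdd')
  8 → (13, 'dd')
  9 → (2, 'ddadeaeabdcdd')
  10 → (5, 'deaeabdcdd')
  11 → (8, 'eabdcdd')
  12 → (6, 'eaeabdcdd')
  13 → (1, 'eddadeaeabdcdd')
  14 → (0, 'eeddadeaeabdcdd')

SA = [9, 4, 7, 10, 12, 14, 3, 11, 13, 2, 5, 8, 6, 1, 0]
rank  pair      lcp
   1  s[9:],s[4:]  1  'a'
   2  s[4:],s[7:]  1  'a'
   3  s[7:],s[10:]  0  ''
   4  s[10:],s[12:]  0  ''
   5  s[12:],s[14:]  0  ''
   6  s[14:],s[3:]  1  'd'
   7  s[3:],s[11:]  1  'd'
   8  s[11:],s[13:]  1  'd'
   9  s[13:],s[2:]  2  'dd'
  10  s[2:],s[5:]  1  'd'
  11  s[5:],s[8:]  0  ''
  12  s[8:],s[6:]  2  'ea'
  13  s[6:],s[1:]  1  'e'
  14  s[1:],s[0:]  1  'e'

n(n+1)/2 = 15·16/2 = 120
Σ LCP = 0 + 1 + 1 + 0 + 0 + 0 + 1 + 1 + 1 + 2 + 1 + 0 + 2 + 1 + 1 = 12
distinct = 120 − 12 = 108

108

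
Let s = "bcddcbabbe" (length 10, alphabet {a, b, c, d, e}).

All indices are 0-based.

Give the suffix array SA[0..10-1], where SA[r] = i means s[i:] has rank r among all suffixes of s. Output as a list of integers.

[6, 5, 7, 0, 8, 4, 1, 3, 2, 9]

sorted suffixes:
  #0 SA[0]=6  'abbe'
  #1 SA[1]=5  'babbe'
  #2 SA[2]=7  'bbe'
  #3 SA[3]=0  'bcddcbabbe'
  #4 SA[4]=8  'be'
  #5 SA[5]=4  'cbabbe'
  #6 SA[6]=1  'cddcbabbe'
  #7 SA[7]=3  'dcbabbe'
  #8 SA[8]=2  'ddcbabbe'
  #9 SA[9]=9  'e'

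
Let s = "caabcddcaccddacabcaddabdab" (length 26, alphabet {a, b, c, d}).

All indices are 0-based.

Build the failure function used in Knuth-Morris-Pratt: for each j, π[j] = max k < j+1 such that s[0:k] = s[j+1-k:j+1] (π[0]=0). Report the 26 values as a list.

π[0] = 0
j=1 s[j]='a': π[1]=0 (border '')
j=2 s[j]='a': π[2]=0 (border '')
j=3 s[j]='b': π[3]=0 (border '')
j=4 s[j]='c': π[4]=1 (border 'c')
j=5 s[j]='d': k: 1→0; π[5]=0 (border '')
j=6 s[j]='d': π[6]=0 (border '')
j=7 s[j]='c': π[7]=1 (border 'c')
j=8 s[j]='a': π[8]=2 (border 'ca')
j=9 s[j]='c': k: 2→0; π[9]=1 (border 'c')
j=10 s[j]='c': k: 1→0; π[10]=1 (border 'c')
j=11 s[j]='d': k: 1→0; π[11]=0 (border '')
j=12 s[j]='d': π[12]=0 (border '')
j=13 s[j]='a': π[13]=0 (border '')
j=14 s[j]='c': π[14]=1 (border 'c')
j=15 s[j]='a': π[15]=2 (border 'ca')
j=16 s[j]='b': k: 2→0; π[16]=0 (border '')
j=17 s[j]='c': π[17]=1 (border 'c')
j=18 s[j]='a': π[18]=2 (border 'ca')
j=19 s[j]='d': k: 2→0; π[19]=0 (border '')
j=20 s[j]='d': π[20]=0 (border '')
j=21 s[j]='a': π[21]=0 (border '')
j=22 s[j]='b': π[22]=0 (border '')
j=23 s[j]='d': π[23]=0 (border '')
j=24 s[j]='a': π[24]=0 (border '')
j=25 s[j]='b': π[25]=0 (border '')

[0, 0, 0, 0, 1, 0, 0, 1, 2, 1, 1, 0, 0, 0, 1, 2, 0, 1, 2, 0, 0, 0, 0, 0, 0, 0]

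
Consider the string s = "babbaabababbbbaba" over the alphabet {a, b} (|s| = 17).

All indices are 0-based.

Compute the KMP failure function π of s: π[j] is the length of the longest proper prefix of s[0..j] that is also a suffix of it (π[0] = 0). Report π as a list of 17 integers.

[0, 0, 1, 1, 2, 0, 1, 2, 3, 2, 3, 4, 1, 1, 2, 3, 2]

π[0] = 0
j=1 s[j]='a': π[1]=0 (border '')
j=2 s[j]='b': π[2]=1 (border 'b')
j=3 s[j]='b': k: 1→0; π[3]=1 (border 'b')
j=4 s[j]='a': π[4]=2 (border 'ba')
j=5 s[j]='a': k: 2→0; π[5]=0 (border '')
j=6 s[j]='b': π[6]=1 (border 'b')
j=7 s[j]='a': π[7]=2 (border 'ba')
j=8 s[j]='b': π[8]=3 (border 'bab')
j=9 s[j]='a': k: 3→1; π[9]=2 (border 'ba')
j=10 s[j]='b': π[10]=3 (border 'bab')
j=11 s[j]='b': π[11]=4 (border 'babb')
j=12 s[j]='b': k: 4→1→0; π[12]=1 (border 'b')
j=13 s[j]='b': k: 1→0; π[13]=1 (border 'b')
j=14 s[j]='a': π[14]=2 (border 'ba')
j=15 s[j]='b': π[15]=3 (border 'bab')
j=16 s[j]='a': k: 3→1; π[16]=2 (border 'ba')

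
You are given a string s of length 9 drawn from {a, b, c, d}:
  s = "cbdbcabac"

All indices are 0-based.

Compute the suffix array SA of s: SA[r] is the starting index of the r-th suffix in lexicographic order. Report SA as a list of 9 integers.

[5, 7, 6, 3, 1, 8, 4, 0, 2]

rank→(start, suffix):
  0 → (5, 'abac')
  1 → (7, 'ac')
  2 → (6, 'bac')
  3 → (3, 'bcabac')
  4 → (1, 'bdbcabac')
  5 → (8, 'c')
  6 → (4, 'cabac')
  7 → (0, 'cbdbcabac')
  8 → (2, 'dbcabac')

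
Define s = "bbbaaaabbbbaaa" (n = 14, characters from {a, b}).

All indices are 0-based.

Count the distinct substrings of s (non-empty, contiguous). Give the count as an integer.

72

rank | idx | suffix
   0 |  13 | a
   1 |  12 | aa
   2 |  11 | aaa
   3 |   3 | aaaabbbbaaa
   4 |   4 | aaabbbbaaa
   5 |   5 | aabbbbaaa
   6 |   6 | abbbbaaa
   7 |  10 | baaa
   8 |   2 | baaaabbbbaaa
   9 |   9 | bbaaa
  10 |   1 | bbaaaabbbbaaa
  11 |   8 | bbbaaa
  12 |   0 | bbbaaaabbbbaaa
  13 |   7 | bbbbaaa

SA = [13, 12, 11, 3, 4, 5, 6, 10, 2, 9, 1, 8, 0, 7]
i: (SA[i-1],SA[i]) lcp shared
  1: (13,12) 1 'a'
  2: (12,11) 2 'aa'
  3: (11,3) 3 'aaa'
  4: (3,4) 3 'aaa'
  5: (4,5) 2 'aa'
  6: (5,6) 1 'a'
  7: (6,10) 0 ''
  8: (10,2) 4 'baaa'
  9: (2,9) 1 'b'
  10: (9,1) 5 'bbaaa'
  11: (1,8) 2 'bb'
  12: (8,0) 6 'bbbaaa'
  13: (0,7) 3 'bbb'

n(n+1)/2 = 14·15/2 = 105
Σ LCP = 0 + 1 + 2 + 3 + 3 + 2 + 1 + 0 + 4 + 1 + 5 + 2 + 6 + 3 = 33
distinct = 105 − 33 = 72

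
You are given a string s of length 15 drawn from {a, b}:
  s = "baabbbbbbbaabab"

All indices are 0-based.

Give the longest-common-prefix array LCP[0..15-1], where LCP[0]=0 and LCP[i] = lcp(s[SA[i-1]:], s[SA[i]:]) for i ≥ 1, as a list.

[0, 3, 1, 2, 2, 0, 1, 4, 2, 1, 2, 3, 4, 5, 6]

rank→(start, suffix):
  0 → (10, 'aabab')
  1 → (1, 'aabbbbbbbaabab')
  2 → (13, 'ab')
  3 → (11, 'abab')
  4 → (2, 'abbbbbbbaabab')
  5 → (14, 'b')
  6 → (9, 'baabab')
  7 → (0, 'baabbbbbbbaabab')
  8 → (12, 'bab')
  9 → (8, 'bbaabab')
  10 → (7, 'bbbaabab')
  11 → (6, 'bbbbaabab')
  12 → (5, 'bbbbbaabab')
  13 → (4, 'bbbbbbaabab')
  14 → (3, 'bbbbbbbaabab')

SA = [10, 1, 13, 11, 2, 14, 9, 0, 12, 8, 7, 6, 5, 4, 3]
[i] adj suffixes → lcp
  [1] 10/1 → 3 ('aab')
  [2] 1/13 → 1 ('a')
  [3] 13/11 → 2 ('ab')
  [4] 11/2 → 2 ('ab')
  [5] 2/14 → 0 ('')
  [6] 14/9 → 1 ('b')
  [7] 9/0 → 4 ('baab')
  [8] 0/12 → 2 ('ba')
  [9] 12/8 → 1 ('b')
  [10] 8/7 → 2 ('bb')
  [11] 7/6 → 3 ('bbb')
  [12] 6/5 → 4 ('bbbb')
  [13] 5/4 → 5 ('bbbbb')
  [14] 4/3 → 6 ('bbbbbb')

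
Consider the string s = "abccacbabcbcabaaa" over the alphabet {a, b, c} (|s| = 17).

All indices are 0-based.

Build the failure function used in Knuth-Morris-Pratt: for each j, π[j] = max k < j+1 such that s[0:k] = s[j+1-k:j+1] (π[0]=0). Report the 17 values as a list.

[0, 0, 0, 0, 1, 0, 0, 1, 2, 3, 0, 0, 1, 2, 1, 1, 1]

π[0] = 0
j=1 s[j]='b': π[1]=0 (border '')
j=2 s[j]='c': π[2]=0 (border '')
j=3 s[j]='c': π[3]=0 (border '')
j=4 s[j]='a': π[4]=1 (border 'a')
j=5 s[j]='c': k: 1→0; π[5]=0 (border '')
j=6 s[j]='b': π[6]=0 (border '')
j=7 s[j]='a': π[7]=1 (border 'a')
j=8 s[j]='b': π[8]=2 (border 'ab')
j=9 s[j]='c': π[9]=3 (border 'abc')
j=10 s[j]='b': k: 3→0; π[10]=0 (border '')
j=11 s[j]='c': π[11]=0 (border '')
j=12 s[j]='a': π[12]=1 (border 'a')
j=13 s[j]='b': π[13]=2 (border 'ab')
j=14 s[j]='a': k: 2→0; π[14]=1 (border 'a')
j=15 s[j]='a': k: 1→0; π[15]=1 (border 'a')
j=16 s[j]='a': k: 1→0; π[16]=1 (border 'a')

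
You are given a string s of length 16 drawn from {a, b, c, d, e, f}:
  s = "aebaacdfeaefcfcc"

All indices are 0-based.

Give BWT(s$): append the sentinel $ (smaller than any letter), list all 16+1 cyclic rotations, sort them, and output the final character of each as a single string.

cba$eecfafcfaaced

rank  rotation           last
    0  $aebaacdfeaefcfcc  c
    1  aacdfeaefcfcc$aeb  b
    2  acdfeaefcfcc$aeba  a
    3  aebaacdfeaefcfcc$  $
    4  aefcfcc$aebaacdfe  e
    5  baacdfeaefcfcc$ae  e
    6  c$aebaacdfeaefcfc  c
    7  cc$aebaacdfeaefcf  f
    8  cdfeaefcfcc$aebaa  a
    9  cfcc$aebaacdfeaef  f
   10  dfeaefcfcc$aebaac  c
   11  eaefcfcc$aebaacdf  f
   12  ebaacdfeaefcfcc$a  a
   13  efcfcc$aebaacdfea  a
   14  fcc$aebaacdfeaefc  c
   15  fcfcc$aebaacdfeae  e
   16  feaefcfcc$aebaacd  d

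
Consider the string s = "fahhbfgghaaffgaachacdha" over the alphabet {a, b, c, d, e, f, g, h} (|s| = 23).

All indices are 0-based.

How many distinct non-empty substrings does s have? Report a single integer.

255

sorted suffixes:
  #0 SA[0]=22  'a'
  #1 SA[1]=14  'aachacdha'
  #2 SA[2]=9  'aaffgaachacdha'
  #3 SA[3]=18  'acdha'
  #4 SA[4]=15  'achacdha'
  #5 SA[5]=10  'affgaachacdha'
  #6 SA[6]=1  'ahhbfgghaaffgaachacdha'
  #7 SA[7]=4  'bfgghaaffgaachacdha'
  #8 SA[8]=19  'cdha'
  #9 SA[9]=16  'chacdha'
  #10 SA[10]=20  'dha'
  #11 SA[11]=0  'fahhbfgghaaffgaachacdha'
  #12 SA[12]=11  'ffgaachacdha'
  #13 SA[13]=12  'fgaachacdha'
  #14 SA[14]=5  'fgghaaffgaachacdha'
  #15 SA[15]=13  'gaachacdha'
  #16 SA[16]=6  'gghaaffgaachacdha'
  #17 SA[17]=7  'ghaaffgaachacdha'
  #18 SA[18]=21  'ha'
  #19 SA[19]=8  'haaffgaachacdha'
  #20 SA[20]=17  'hacdha'
  #21 SA[21]=3  'hbfgghaaffgaachacdha'
  #22 SA[22]=2  'hhbfgghaaffgaachacdha'

SA = [22, 14, 9, 18, 15, 10, 1, 4, 19, 16, 20, 0, 11, 12, 5, 13, 6, 7, 21, 8, 17, 3, 2]
rank  pair      lcp
   1  s[22:],s[14:]  1  'a'
   2  s[14:],s[9:]  2  'aa'
   3  s[9:],s[18:]  1  'a'
   4  s[18:],s[15:]  2  'ac'
   5  s[15:],s[10:]  1  'a'
   6  s[10:],s[1:]  1  'a'
   7  s[1:],s[4:]  0  ''
   8  s[4:],s[19:]  0  ''
   9  s[19:],s[16:]  1  'c'
  10  s[16:],s[20:]  0  ''
  11  s[20:],s[0:]  0  ''
  12  s[0:],s[11:]  1  'f'
  13  s[11:],s[12:]  1  'f'
  14  s[12:],s[5:]  2  'fg'
  15  s[5:],s[13:]  0  ''
  16  s[13:],s[6:]  1  'g'
  17  s[6:],s[7:]  1  'g'
  18  s[7:],s[21:]  0  ''
  19  s[21:],s[8:]  2  'ha'
  20  s[8:],s[17:]  2  'ha'
  21  s[17:],s[3:]  1  'h'
  22  s[3:],s[2:]  1  'h'

n(n+1)/2 = 23·24/2 = 276
Σ LCP = 0 + 1 + 2 + 1 + 2 + 1 + 1 + 0 + 0 + 1 + 0 + 0 + 1 + 1 + 2 + 0 + 1 + 1 + 0 + 2 + 2 + 1 + 1 = 21
distinct = 276 − 21 = 255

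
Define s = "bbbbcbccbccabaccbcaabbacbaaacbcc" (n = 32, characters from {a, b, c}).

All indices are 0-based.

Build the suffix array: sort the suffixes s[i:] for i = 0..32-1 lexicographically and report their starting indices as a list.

[25, 18, 26, 11, 19, 22, 27, 13, 24, 21, 12, 20, 0, 1, 2, 16, 3, 29, 8, 5, 31, 17, 10, 23, 15, 28, 7, 4, 30, 9, 14, 6]

rank | idx | suffix
   0 |  25 | aaacbcc
   1 |  18 | aabbacbaaacbcc
   2 |  26 | aacbcc
   3 |  11 | abaccbcaabbacbaaacbcc
   4 |  19 | abbacbaaacbcc
   5 |  22 | acbaaacbcc
   6 |  27 | acbcc
   7 |  13 | accbcaabbacbaaacbcc
   8 |  24 | baaacbcc
   9 |  21 | bacbaaacbcc
  10 |  12 | baccbcaabbacbaaacbcc
  11 |  20 | bbacbaaacbcc
  12 |   0 | bbbbcbccbccabaccbcaabbacbaaacbcc
  13 |   1 | bbbcbccbccabaccbcaabbacbaaacbcc
  14 |   2 | bbcbccbccabaccbcaabbacbaaacbcc
  15 |  16 | bcaabbacbaaacbcc
  16 |   3 | bcbccbccabaccbcaabbacbaaacbcc
  17 |  29 | bcc
  18 |   8 | bccabaccbcaabbacbaaacbcc
  19 |   5 | bccbccabaccbcaabbacbaaacbcc
  20 |  31 | c
  21 |  17 | caabbacbaaacbcc
  22 |  10 | cabaccbcaabbacbaaacbcc
  23 |  23 | cbaaacbcc
  24 |  15 | cbcaabbacbaaacbcc
  25 |  28 | cbcc
  26 |   7 | cbccabaccbcaabbacbaaacbcc
  27 |   4 | cbccbccabaccbcaabbacbaaacbcc
  28 |  30 | cc
  29 |   9 | ccabaccbcaabbacbaaacbcc
  30 |  14 | ccbcaabbacbaaacbcc
  31 |   6 | ccbccabaccbcaabbacbaaacbcc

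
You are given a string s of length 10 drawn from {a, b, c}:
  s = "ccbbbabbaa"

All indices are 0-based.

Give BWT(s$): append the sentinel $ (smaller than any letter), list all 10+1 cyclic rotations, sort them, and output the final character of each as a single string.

aabbbbabcc$

rank  rotation     last
    0  $ccbbbabbaa  a
    1  a$ccbbbabba  a
    2  aa$ccbbbabb  b
    3  abbaa$ccbbb  b
    4  baa$ccbbbab  b
    5  babbaa$ccbb  b
    6  bbaa$ccbbba  a
    7  bbabbaa$ccb  b
    8  bbbabbaa$cc  c
    9  cbbbabbaa$c  c
   10  ccbbbabbaa$  $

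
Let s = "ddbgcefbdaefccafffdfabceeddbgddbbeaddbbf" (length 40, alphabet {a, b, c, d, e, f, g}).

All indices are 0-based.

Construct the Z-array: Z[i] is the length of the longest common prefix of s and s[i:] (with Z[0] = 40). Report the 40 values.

Z[0]=40
i=1: outside box; Z[1]=1 scan→box=[1,2)
i=2: outside box; Z[2]=0
i=3: outside box; Z[3]=0
i=4: outside box; Z[4]=0
i=5: outside box; Z[5]=0
i=6: outside box; Z[6]=0
i=7: outside box; Z[7]=0
i=8: outside box; Z[8]=1 scan→box=[8,9)
i=9: outside box; Z[9]=0
i=10: outside box; Z[10]=0
i=11: outside box; Z[11]=0
i=12: outside box; Z[12]=0
i=13: outside box; Z[13]=0
i=14: outside box; Z[14]=0
i=15: outside box; Z[15]=0
i=16: outside box; Z[16]=0
i=17: outside box; Z[17]=0
i=18: outside box; Z[18]=1 scan→box=[18,19)
i=19: outside box; Z[19]=0
i=20: outside box; Z[20]=0
i=21: outside box; Z[21]=0
i=22: outside box; Z[22]=0
i=23: outside box; Z[23]=0
i=24: outside box; Z[24]=0
i=25: outside box; Z[25]=4 scan→box=[25,29)
i=26: min(r-i=3, Z[1]=1)=1; Z[26]=1
i=27: min(r-i=2, Z[2]=0)=0; Z[27]=0
i=28: min(r-i=1, Z[3]=0)=0; Z[28]=0
i=29: outside box; Z[29]=3 scan→box=[29,32)
i=30: min(r-i=2, Z[1]=1)=1; Z[30]=1
i=31: min(r-i=1, Z[2]=0)=0; Z[31]=0
i=32: outside box; Z[32]=0
i=33: outside box; Z[33]=0
i=34: outside box; Z[34]=0
i=35: outside box; Z[35]=3 scan→box=[35,38)
i=36: min(r-i=2, Z[1]=1)=1; Z[36]=1
i=37: min(r-i=1, Z[2]=0)=0; Z[37]=0
i=38: outside box; Z[38]=0
i=39: outside box; Z[39]=0

[40, 1, 0, 0, 0, 0, 0, 0, 1, 0, 0, 0, 0, 0, 0, 0, 0, 0, 1, 0, 0, 0, 0, 0, 0, 4, 1, 0, 0, 3, 1, 0, 0, 0, 0, 3, 1, 0, 0, 0]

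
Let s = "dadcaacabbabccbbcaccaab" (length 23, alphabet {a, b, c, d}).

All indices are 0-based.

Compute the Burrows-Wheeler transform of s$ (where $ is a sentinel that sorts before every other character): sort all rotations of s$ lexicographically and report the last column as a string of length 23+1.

rank  rotation                  last
    0  $dadcaacabbabccbbcaccaab  b
    1  aab$dadcaacabbabccbbcacc  c
    2  aacabbabccbbcaccaab$dadc  c
    3  ab$dadcaacabbabccbbcacca  a
    4  abbabccbbcaccaab$dadcaac  c
    5  abccbbcaccaab$dadcaacabb  b
    6  acabbabccbbcaccaab$dadca  a
    7  accaab$dadcaacabbabccbbc  c
    8  adcaacabbabccbbcaccaab$d  d
    9  b$dadcaacabbabccbbcaccaa  a
   10  babccbbcaccaab$dadcaacab  b
   11  bbabccbbcaccaab$dadcaaca  a
   12  bbcaccaab$dadcaacabbabcc  c
   13  bcaccaab$dadcaacabbabccb  b
   14  bccbbcaccaab$dadcaacabba  a
   15  caab$dadcaacabbabccbbcac  c
   16  caacabbabccbbcaccaab$dad  d
   17  cabbabccbbcaccaab$dadcaa  a
   18  caccaab$dadcaacabbabccbb  b
   19  cbbcaccaab$dadcaacabbabc  c
   20  ccaab$dadcaacabbabccbbca  a
   21  ccbbcaccaab$dadcaacabbab  b
   22  dadcaacabbabccbbcaccaab$  $
   23  dcaacabbabccbbcaccaab$da  a

bccacbacdabacbacdabcab$a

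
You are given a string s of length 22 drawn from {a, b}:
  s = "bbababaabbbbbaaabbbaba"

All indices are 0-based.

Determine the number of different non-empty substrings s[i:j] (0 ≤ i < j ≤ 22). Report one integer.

195

sorted suffixes:
  #0 SA[0]=21  'a'
  #1 SA[1]=13  'aaabbbaba'
  #2 SA[2]=14  'aabbbaba'
  #3 SA[3]=6  'aabbbbbaaabbbaba'
  #4 SA[4]=19  'aba'
  #5 SA[5]=4  'abaabbbbbaaabbbaba'
  #6 SA[6]=2  'ababaabbbbbaaabbbaba'
  #7 SA[7]=15  'abbbaba'
  #8 SA[8]=7  'abbbbbaaabbbaba'
  #9 SA[9]=20  'ba'
  #10 SA[10]=12  'baaabbbaba'
  #11 SA[11]=5  'baabbbbbaaabbbaba'
  #12 SA[12]=18  'baba'
  #13 SA[13]=3  'babaabbbbbaaabbbaba'
  #14 SA[14]=1  'bababaabbbbbaaabbbaba'
  #15 SA[15]=11  'bbaaabbbaba'
  #16 SA[16]=17  'bbaba'
  #17 SA[17]=0  'bbababaabbbbbaaabbbaba'
  #18 SA[18]=10  'bbbaaabbbaba'
  #19 SA[19]=16  'bbbaba'
  #20 SA[20]=9  'bbbbaaabbbaba'
  #21 SA[21]=8  'bbbbbaaabbbaba'

SA = [21, 13, 14, 6, 19, 4, 2, 15, 7, 20, 12, 5, 18, 3, 1, 11, 17, 0, 10, 16, 9, 8]
i: (SA[i-1],SA[i]) lcp shared
  1: (21,13) 1 'a'
  2: (13,14) 2 'aa'
  3: (14,6) 5 'aabbb'
  4: (6,19) 1 'a'
  5: (19,4) 3 'aba'
  6: (4,2) 3 'aba'
  7: (2,15) 2 'ab'
  8: (15,7) 4 'abbb'
  9: (7,20) 0 ''
  10: (20,12) 2 'ba'
  11: (12,5) 3 'baa'
  12: (5,18) 2 'ba'
  13: (18,3) 4 'baba'
  14: (3,1) 4 'baba'
  15: (1,11) 1 'b'
  16: (11,17) 3 'bba'
  17: (17,0) 5 'bbaba'
  18: (0,10) 2 'bb'
  19: (10,16) 4 'bbba'
  20: (16,9) 3 'bbb'
  21: (9,8) 4 'bbbb'

n(n+1)/2 = 22·23/2 = 253
Σ LCP = 0 + 1 + 2 + 5 + 1 + 3 + 3 + 2 + 4 + 0 + 2 + 3 + 2 + 4 + 4 + 1 + 3 + 5 + 2 + 4 + 3 + 4 = 58
distinct = 253 − 58 = 195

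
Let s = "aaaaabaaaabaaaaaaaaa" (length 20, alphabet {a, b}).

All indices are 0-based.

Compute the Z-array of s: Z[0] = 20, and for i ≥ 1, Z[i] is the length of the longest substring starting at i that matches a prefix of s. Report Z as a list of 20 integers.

[20, 4, 3, 2, 1, 0, 4, 3, 2, 1, 0, 5, 5, 5, 5, 5, 4, 3, 2, 1]

Z[0]=20
i=1: fresh scan; Z[1]=4 grow→box=[1,5)
i=2: min(r-i=3, Z[1]=4)=3; Z[2]=3
i=3: min(r-i=2, Z[2]=3)=2; Z[3]=2
i=4: min(r-i=1, Z[3]=2)=1; Z[4]=1
i=5: fresh scan; Z[5]=0
i=6: fresh scan; Z[6]=4 grow→box=[6,10)
i=7: min(r-i=3, Z[1]=4)=3; Z[7]=3
i=8: min(r-i=2, Z[2]=3)=2; Z[8]=2
i=9: min(r-i=1, Z[3]=2)=1; Z[9]=1
i=10: fresh scan; Z[10]=0
i=11: fresh scan; Z[11]=5 grow→box=[11,16)
i=12: min(r-i=4, Z[1]=4)=4; Z[12]=5 grow→box=[12,17)
i=13: min(r-i=4, Z[1]=4)=4; Z[13]=5 grow→box=[13,18)
i=14: min(r-i=4, Z[1]=4)=4; Z[14]=5 grow→box=[14,19)
i=15: min(r-i=4, Z[1]=4)=4; Z[15]=5 grow→box=[15,20)
i=16: min(r-i=4, Z[1]=4)=4; Z[16]=4
i=17: min(r-i=3, Z[2]=3)=3; Z[17]=3
i=18: min(r-i=2, Z[3]=2)=2; Z[18]=2
i=19: min(r-i=1, Z[4]=1)=1; Z[19]=1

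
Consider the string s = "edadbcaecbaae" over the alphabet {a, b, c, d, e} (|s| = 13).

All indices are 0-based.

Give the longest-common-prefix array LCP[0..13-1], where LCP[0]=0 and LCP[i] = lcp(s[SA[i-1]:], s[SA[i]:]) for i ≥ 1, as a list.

[0, 1, 1, 2, 0, 1, 0, 1, 0, 1, 0, 1, 1]

rank | idx | suffix
   0 |  10 | aae
   1 |   2 | adbcaecbaae
   2 |  11 | ae
   3 |   6 | aecbaae
   4 |   9 | baae
   5 |   4 | bcaecbaae
   6 |   5 | caecbaae
   7 |   8 | cbaae
   8 |   1 | dadbcaecbaae
   9 |   3 | dbcaecbaae
  10 |  12 | e
  11 |   7 | ecbaae
  12 |   0 | edadbcaecbaae

SA = [10, 2, 11, 6, 9, 4, 5, 8, 1, 3, 12, 7, 0]
rank  pair      lcp
   1  s[10:],s[2:]  1  'a'
   2  s[2:],s[11:]  1  'a'
   3  s[11:],s[6:]  2  'ae'
   4  s[6:],s[9:]  0  ''
   5  s[9:],s[4:]  1  'b'
   6  s[4:],s[5:]  0  ''
   7  s[5:],s[8:]  1  'c'
   8  s[8:],s[1:]  0  ''
   9  s[1:],s[3:]  1  'd'
  10  s[3:],s[12:]  0  ''
  11  s[12:],s[7:]  1  'e'
  12  s[7:],s[0:]  1  'e'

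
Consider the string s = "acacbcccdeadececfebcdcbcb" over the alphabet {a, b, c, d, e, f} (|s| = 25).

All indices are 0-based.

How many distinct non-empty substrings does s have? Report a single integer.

sorted suffixes:
  #0 SA[0]=0  'acacbcccdeadececfebcdcbcb'
  #1 SA[1]=2  'acbcccdeadececfebcdcbcb'
  #2 SA[2]=10  'adececfebcdcbcb'
  #3 SA[3]=24  'b'
  #4 SA[4]=22  'bcb'
  #5 SA[5]=4  'bcccdeadececfebcdcbcb'
  #6 SA[6]=18  'bcdcbcb'
  #7 SA[7]=1  'cacbcccdeadececfebcdcbcb'
  #8 SA[8]=23  'cb'
  #9 SA[9]=21  'cbcb'
  #10 SA[10]=3  'cbcccdeadececfebcdcbcb'
  #11 SA[11]=5  'cccdeadececfebcdcbcb'
  #12 SA[12]=6  'ccdeadececfebcdcbcb'
  #13 SA[13]=19  'cdcbcb'
  #14 SA[14]=7  'cdeadececfebcdcbcb'
  #15 SA[15]=13  'cecfebcdcbcb'
  #16 SA[16]=15  'cfebcdcbcb'
  #17 SA[17]=20  'dcbcb'
  #18 SA[18]=8  'deadececfebcdcbcb'
  #19 SA[19]=11  'dececfebcdcbcb'
  #20 SA[20]=9  'eadececfebcdcbcb'
  #21 SA[21]=17  'ebcdcbcb'
  #22 SA[22]=12  'ececfebcdcbcb'
  #23 SA[23]=14  'ecfebcdcbcb'
  #24 SA[24]=16  'febcdcbcb'

SA = [0, 2, 10, 24, 22, 4, 18, 1, 23, 21, 3, 5, 6, 19, 7, 13, 15, 20, 8, 11, 9, 17, 12, 14, 16]
i: (SA[i-1],SA[i]) lcp shared
  1: (0,2) 2 'ac'
  2: (2,10) 1 'a'
  3: (10,24) 0 ''
  4: (24,22) 1 'b'
  5: (22,4) 2 'bc'
  6: (4,18) 2 'bc'
  7: (18,1) 0 ''
  8: (1,23) 1 'c'
  9: (23,21) 2 'cb'
  10: (21,3) 3 'cbc'
  11: (3,5) 1 'c'
  12: (5,6) 2 'cc'
  13: (6,19) 1 'c'
  14: (19,7) 2 'cd'
  15: (7,13) 1 'c'
  16: (13,15) 1 'c'
  17: (15,20) 0 ''
  18: (20,8) 1 'd'
  19: (8,11) 2 'de'
  20: (11,9) 0 ''
  21: (9,17) 1 'e'
  22: (17,12) 1 'e'
  23: (12,14) 2 'ec'
  24: (14,16) 0 ''

n(n+1)/2 = 25·26/2 = 325
Σ LCP = 0 + 2 + 1 + 0 + 1 + 2 + 2 + 0 + 1 + 2 + 3 + 1 + 2 + 1 + 2 + 1 + 1 + 0 + 1 + 2 + 0 + 1 + 1 + 2 + 0 = 29
distinct = 325 − 29 = 296

296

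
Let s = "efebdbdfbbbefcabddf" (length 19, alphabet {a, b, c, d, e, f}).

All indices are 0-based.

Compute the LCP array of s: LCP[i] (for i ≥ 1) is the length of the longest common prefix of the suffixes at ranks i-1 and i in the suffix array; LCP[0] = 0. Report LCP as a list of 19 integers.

rank→(start, suffix):
  0 → (14, 'abddf')
  1 → (8, 'bbbefcabddf')
  2 → (9, 'bbefcabddf')
  3 → (3, 'bdbdfbbbefcabddf')
  4 → (15, 'bddf')
  5 → (5, 'bdfbbbefcabddf')
  6 → (10, 'befcabddf')
  7 → (13, 'cabddf')
  8 → (4, 'dbdfbbbefcabddf')
  9 → (16, 'ddf')
  10 → (17, 'df')
  11 → (6, 'dfbbbefcabddf')
  12 → (2, 'ebdbdfbbbefcabddf')
  13 → (11, 'efcabddf')
  14 → (0, 'efebdbdfbbbefcabddf')
  15 → (18, 'f')
  16 → (7, 'fbbbefcabddf')
  17 → (12, 'fcabddf')
  18 → (1, 'febdbdfbbbefcabddf')

SA = [14, 8, 9, 3, 15, 5, 10, 13, 4, 16, 17, 6, 2, 11, 0, 18, 7, 12, 1]
[i] adj suffixes → lcp
  [1] 14/8 → 0 ('')
  [2] 8/9 → 2 ('bb')
  [3] 9/3 → 1 ('b')
  [4] 3/15 → 2 ('bd')
  [5] 15/5 → 2 ('bd')
  [6] 5/10 → 1 ('b')
  [7] 10/13 → 0 ('')
  [8] 13/4 → 0 ('')
  [9] 4/16 → 1 ('d')
  [10] 16/17 → 1 ('d')
  [11] 17/6 → 2 ('df')
  [12] 6/2 → 0 ('')
  [13] 2/11 → 1 ('e')
  [14] 11/0 → 2 ('ef')
  [15] 0/18 → 0 ('')
  [16] 18/7 → 1 ('f')
  [17] 7/12 → 1 ('f')
  [18] 12/1 → 1 ('f')

[0, 0, 2, 1, 2, 2, 1, 0, 0, 1, 1, 2, 0, 1, 2, 0, 1, 1, 1]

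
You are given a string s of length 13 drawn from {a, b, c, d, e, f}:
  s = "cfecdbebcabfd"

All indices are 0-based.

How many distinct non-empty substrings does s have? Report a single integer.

sorted suffixes:
  #0 SA[0]=9  'abfd'
  #1 SA[1]=7  'bcabfd'
  #2 SA[2]=5  'bebcabfd'
  #3 SA[3]=10  'bfd'
  #4 SA[4]=8  'cabfd'
  #5 SA[5]=3  'cdbebcabfd'
  #6 SA[6]=0  'cfecdbebcabfd'
  #7 SA[7]=12  'd'
  #8 SA[8]=4  'dbebcabfd'
  #9 SA[9]=6  'ebcabfd'
  #10 SA[10]=2  'ecdbebcabfd'
  #11 SA[11]=11  'fd'
  #12 SA[12]=1  'fecdbebcabfd'

SA = [9, 7, 5, 10, 8, 3, 0, 12, 4, 6, 2, 11, 1]
i: (SA[i-1],SA[i]) lcp shared
  1: (9,7) 0 ''
  2: (7,5) 1 'b'
  3: (5,10) 1 'b'
  4: (10,8) 0 ''
  5: (8,3) 1 'c'
  6: (3,0) 1 'c'
  7: (0,12) 0 ''
  8: (12,4) 1 'd'
  9: (4,6) 0 ''
  10: (6,2) 1 'e'
  11: (2,11) 0 ''
  12: (11,1) 1 'f'

n(n+1)/2 = 13·14/2 = 91
Σ LCP = 0 + 0 + 1 + 1 + 0 + 1 + 1 + 0 + 1 + 0 + 1 + 0 + 1 = 7
distinct = 91 − 7 = 84

84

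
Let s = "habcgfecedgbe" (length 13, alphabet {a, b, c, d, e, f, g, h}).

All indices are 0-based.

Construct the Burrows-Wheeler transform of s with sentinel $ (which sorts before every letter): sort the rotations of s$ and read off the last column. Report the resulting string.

rank  rotation        last
    0  $habcgfecedgbe  e
    1  abcgfecedgbe$h  h
    2  bcgfecedgbe$ha  a
    3  be$habcgfecedg  g
    4  cedgbe$habcgfe  e
    5  cgfecedgbe$hab  b
    6  dgbe$habcgfece  e
    7  e$habcgfecedgb  b
    8  ecedgbe$habcgf  f
    9  edgbe$habcgfec  c
   10  fecedgbe$habcg  g
   11  gbe$habcgfeced  d
   12  gfecedgbe$habc  c
   13  habcgfecedgbe$  $

ehagebebfcgdc$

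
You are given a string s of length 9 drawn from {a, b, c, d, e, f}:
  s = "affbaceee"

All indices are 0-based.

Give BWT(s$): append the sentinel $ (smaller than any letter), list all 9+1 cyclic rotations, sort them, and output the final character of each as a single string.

eb$faeecfa

rank  rotation    last
    0  $affbaceee  e
    1  aceee$affb  b
    2  affbaceee$  $
    3  baceee$aff  f
    4  ceee$affba  a
    5  e$affbacee  e
    6  ee$affbace  e
    7  eee$affbac  c
    8  fbaceee$af  f
    9  ffbaceee$a  a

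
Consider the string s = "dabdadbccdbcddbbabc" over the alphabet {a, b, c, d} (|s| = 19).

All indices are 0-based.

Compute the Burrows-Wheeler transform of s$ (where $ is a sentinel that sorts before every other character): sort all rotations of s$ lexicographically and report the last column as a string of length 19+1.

cbddbdaddabbcb$bdacc

rank  rotation              last
    0  $dabdadbccdbcddbbabc  c
    1  abc$dabdadbccdbcddbb  b
    2  abdadbccdbcddbbabc$d  d
    3  adbccdbcddbbabc$dabd  d
    4  babc$dabdadbccdbcddb  b
    5  bbabc$dabdadbccdbcdd  d
    6  bc$dabdadbccdbcddbba  a
    7  bccdbcddbbabc$dabdad  d
    8  bcddbbabc$dabdadbccd  d
    9  bdadbccdbcddbbabc$da  a
   10  c$dabdadbccdbcddbbab  b
   11  ccdbcddbbabc$dabdadb  b
   12  cdbcddbbabc$dabdadbc  c
   13  cddbbabc$dabdadbccdb  b
   14  dabdadbccdbcddbbabc$  $
   15  dadbccdbcddbbabc$dab  b
   16  dbbabc$dabdadbccdbcd  d
   17  dbccdbcddbbabc$dabda  a
   18  dbcddbbabc$dabdadbcc  c
   19  ddbbabc$dabdadbccdbc  c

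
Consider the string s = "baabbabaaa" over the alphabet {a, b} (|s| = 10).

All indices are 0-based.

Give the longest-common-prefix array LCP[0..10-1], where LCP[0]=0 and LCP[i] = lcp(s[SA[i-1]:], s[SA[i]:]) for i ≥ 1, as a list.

[0, 1, 2, 2, 1, 2, 0, 3, 2, 1]

sorted suffixes:
  #0 SA[0]=9  'a'
  #1 SA[1]=8  'aa'
  #2 SA[2]=7  'aaa'
  #3 SA[3]=1  'aabbabaaa'
  #4 SA[4]=5  'abaaa'
  #5 SA[5]=2  'abbabaaa'
  #6 SA[6]=6  'baaa'
  #7 SA[7]=0  'baabbabaaa'
  #8 SA[8]=4  'babaaa'
  #9 SA[9]=3  'bbabaaa'

SA = [9, 8, 7, 1, 5, 2, 6, 0, 4, 3]
i: (SA[i-1],SA[i]) lcp shared
  1: (9,8) 1 'a'
  2: (8,7) 2 'aa'
  3: (7,1) 2 'aa'
  4: (1,5) 1 'a'
  5: (5,2) 2 'ab'
  6: (2,6) 0 ''
  7: (6,0) 3 'baa'
  8: (0,4) 2 'ba'
  9: (4,3) 1 'b'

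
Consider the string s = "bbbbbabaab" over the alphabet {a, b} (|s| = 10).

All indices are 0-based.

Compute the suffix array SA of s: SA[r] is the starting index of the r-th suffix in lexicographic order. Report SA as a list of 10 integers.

sorted suffixes:
  #0 SA[0]=7  'aab'
  #1 SA[1]=8  'ab'
  #2 SA[2]=5  'abaab'
  #3 SA[3]=9  'b'
  #4 SA[4]=6  'baab'
  #5 SA[5]=4  'babaab'
  #6 SA[6]=3  'bbabaab'
  #7 SA[7]=2  'bbbabaab'
  #8 SA[8]=1  'bbbbabaab'
  #9 SA[9]=0  'bbbbbabaab'

[7, 8, 5, 9, 6, 4, 3, 2, 1, 0]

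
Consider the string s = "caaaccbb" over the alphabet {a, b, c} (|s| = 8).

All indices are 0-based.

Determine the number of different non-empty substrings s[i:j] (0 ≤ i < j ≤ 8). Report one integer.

30

rank→(start, suffix):
  0 → (1, 'aaaccbb')
  1 → (2, 'aaccbb')
  2 → (3, 'accbb')
  3 → (7, 'b')
  4 → (6, 'bb')
  5 → (0, 'caaaccbb')
  6 → (5, 'cbb')
  7 → (4, 'ccbb')

SA = [1, 2, 3, 7, 6, 0, 5, 4]
rank  pair      lcp
   1  s[1:],s[2:]  2  'aa'
   2  s[2:],s[3:]  1  'a'
   3  s[3:],s[7:]  0  ''
   4  s[7:],s[6:]  1  'b'
   5  s[6:],s[0:]  0  ''
   6  s[0:],s[5:]  1  'c'
   7  s[5:],s[4:]  1  'c'

n(n+1)/2 = 8·9/2 = 36
Σ LCP = 0 + 2 + 1 + 0 + 1 + 0 + 1 + 1 = 6
distinct = 36 − 6 = 30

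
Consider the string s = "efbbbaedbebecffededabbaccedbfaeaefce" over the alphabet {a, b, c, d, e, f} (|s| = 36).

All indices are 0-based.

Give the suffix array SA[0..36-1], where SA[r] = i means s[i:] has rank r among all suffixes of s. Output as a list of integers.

[19, 22, 29, 5, 31, 21, 4, 20, 3, 2, 8, 10, 27, 23, 34, 24, 12, 18, 7, 26, 16, 35, 30, 9, 11, 17, 6, 25, 15, 0, 32, 28, 1, 33, 14, 13]

rank→(start, suffix):
  0 → (19, 'abbaccedbfaeaefce')
  1 → (22, 'accedbfaeaefce')
  2 → (29, 'aeaefce')
  3 → (5, 'aedbebecffededabbaccedbfaeaefce')
  4 → (31, 'aefce')
  5 → (21, 'baccedbfaeaefce')
  6 → (4, 'baedbebecffededabbaccedbfaeaefce')
  7 → (20, 'bbaccedbfaeaefce')
  8 → (3, 'bbaedbebecffededabbaccedbfaeaefce')
  9 → (2, 'bbbaedbebecffededabbaccedbfaeaefce')
  10 → (8, 'bebecffededabbaccedbfaeaefce')
  11 → (10, 'becffededabbaccedbfaeaefce')
  12 → (27, 'bfaeaefce')
  13 → (23, 'ccedbfaeaefce')
  14 → (34, 'ce')
  15 → (24, 'cedbfaeaefce')
  16 → (12, 'cffededabbaccedbfaeaefce')
  17 → (18, 'dabbaccedbfaeaefce')
  18 → (7, 'dbebecffededabbaccedbfaeaefce')
  19 → (26, 'dbfaeaefce')
  20 → (16, 'dedabbaccedbfaeaefce')
  21 → (35, 'e')
  22 → (30, 'eaefce')
  23 → (9, 'ebecffededabbaccedbfaeaefce')
  24 → (11, 'ecffededabbaccedbfaeaefce')
  25 → (17, 'edabbaccedbfaeaefce')
  26 → (6, 'edbebecffededabbaccedbfaeaefce')
  27 → (25, 'edbfaeaefce')
  28 → (15, 'ededabbaccedbfaeaefce')
  29 → (0, 'efbbbaedbebecffededabbaccedbfaeaefce')
  30 → (32, 'efce')
  31 → (28, 'faeaefce')
  32 → (1, 'fbbbaedbebecffededabbaccedbfaeaefce')
  33 → (33, 'fce')
  34 → (14, 'fededabbaccedbfaeaefce')
  35 → (13, 'ffededabbaccedbfaeaefce')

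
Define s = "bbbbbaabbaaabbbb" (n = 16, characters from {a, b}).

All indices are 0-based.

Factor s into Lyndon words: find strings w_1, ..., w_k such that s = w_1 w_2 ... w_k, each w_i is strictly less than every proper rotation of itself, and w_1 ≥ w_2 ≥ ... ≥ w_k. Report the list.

["b", "b", "b", "b", "b", "aabb", "aaabbbb"]

emit factor 1: 'b' (i=0, period=1)
emit factor 2: 'b' (i=1, period=1)
emit factor 3: 'b' (i=2, period=1)
emit factor 4: 'b' (i=3, period=1)
emit factor 5: 'b' (i=4, period=1)
emit factor 6: 'aabb' (i=5, period=4)
emit factor 7: 'aaabbbb' (i=9, period=7)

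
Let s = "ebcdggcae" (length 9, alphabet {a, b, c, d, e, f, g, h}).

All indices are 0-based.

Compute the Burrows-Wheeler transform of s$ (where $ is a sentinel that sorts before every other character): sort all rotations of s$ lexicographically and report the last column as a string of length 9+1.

ecegbca$gd

rank  rotation    last
    0  $ebcdggcae  e
    1  ae$ebcdggc  c
    2  bcdggcae$e  e
    3  cae$ebcdgg  g
    4  cdggcae$eb  b
    5  dggcae$ebc  c
    6  e$ebcdggca  a
    7  ebcdggcae$  $
    8  gcae$ebcdg  g
    9  ggcae$ebcd  d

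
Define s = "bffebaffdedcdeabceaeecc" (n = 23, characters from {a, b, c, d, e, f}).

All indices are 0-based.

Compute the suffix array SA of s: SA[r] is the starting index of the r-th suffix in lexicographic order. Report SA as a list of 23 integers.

[14, 18, 5, 4, 15, 0, 22, 21, 11, 16, 10, 12, 8, 13, 17, 3, 20, 9, 19, 7, 2, 6, 1]

rank→(start, suffix):
  0 → (14, 'abceaeecc')
  1 → (18, 'aeecc')
  2 → (5, 'affdedcdeabceaeecc')
  3 → (4, 'baffdedcdeabceaeecc')
  4 → (15, 'bceaeecc')
  5 → (0, 'bffebaffdedcdeabceaeecc')
  6 → (22, 'c')
  7 → (21, 'cc')
  8 → (11, 'cdeabceaeecc')
  9 → (16, 'ceaeecc')
  10 → (10, 'dcdeabceaeecc')
  11 → (12, 'deabceaeecc')
  12 → (8, 'dedcdeabceaeecc')
  13 → (13, 'eabceaeecc')
  14 → (17, 'eaeecc')
  15 → (3, 'ebaffdedcdeabceaeecc')
  16 → (20, 'ecc')
  17 → (9, 'edcdeabceaeecc')
  18 → (19, 'eecc')
  19 → (7, 'fdedcdeabceaeecc')
  20 → (2, 'febaffdedcdeabceaeecc')
  21 → (6, 'ffdedcdeabceaeecc')
  22 → (1, 'ffebaffdedcdeabceaeecc')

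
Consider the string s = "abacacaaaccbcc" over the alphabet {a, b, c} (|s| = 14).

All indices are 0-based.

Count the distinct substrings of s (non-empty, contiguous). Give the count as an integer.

sorted suffixes:
  #0 SA[0]=6  'aaaccbcc'
  #1 SA[1]=7  'aaccbcc'
  #2 SA[2]=0  'abacacaaaccbcc'
  #3 SA[3]=4  'acaaaccbcc'
  #4 SA[4]=2  'acacaaaccbcc'
  #5 SA[5]=8  'accbcc'
  #6 SA[6]=1  'bacacaaaccbcc'
  #7 SA[7]=11  'bcc'
  #8 SA[8]=13  'c'
  #9 SA[9]=5  'caaaccbcc'
  #10 SA[10]=3  'cacaaaccbcc'
  #11 SA[11]=10  'cbcc'
  #12 SA[12]=12  'cc'
  #13 SA[13]=9  'ccbcc'

SA = [6, 7, 0, 4, 2, 8, 1, 11, 13, 5, 3, 10, 12, 9]
rank  pair      lcp
   1  s[6:],s[7:]  2  'aa'
   2  s[7:],s[0:]  1  'a'
   3  s[0:],s[4:]  1  'a'
   4  s[4:],s[2:]  3  'aca'
   5  s[2:],s[8:]  2  'ac'
   6  s[8:],s[1:]  0  ''
   7  s[1:],s[11:]  1  'b'
   8  s[11:],s[13:]  0  ''
   9  s[13:],s[5:]  1  'c'
  10  s[5:],s[3:]  2  'ca'
  11  s[3:],s[10:]  1  'c'
  12  s[10:],s[12:]  1  'c'
  13  s[12:],s[9:]  2  'cc'

n(n+1)/2 = 14·15/2 = 105
Σ LCP = 0 + 2 + 1 + 1 + 3 + 2 + 0 + 1 + 0 + 1 + 2 + 1 + 1 + 2 = 17
distinct = 105 − 17 = 88

88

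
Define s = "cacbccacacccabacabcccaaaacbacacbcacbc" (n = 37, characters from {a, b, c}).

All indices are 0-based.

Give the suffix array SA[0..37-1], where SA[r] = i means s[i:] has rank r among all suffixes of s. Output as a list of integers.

rank | idx | suffix
   0 |  21 | aaaacbacacbcacbc
   1 |  22 | aaacbacacbcacbc
   2 |  23 | aacbacacbcacbc
   3 |  12 | abacabcccaaaacbacacbcacbc
   4 |  16 | abcccaaaacbacacbcacbc
   5 |  14 | acabcccaaaacbacacbcacbc
   6 |  27 | acacbcacbc
   7 |   6 | acacccabacabcccaaaacbacacbcacbc
   8 |  24 | acbacacbcacbc
   9 |  33 | acbc
  10 |  29 | acbcacbc
  11 |   1 | acbccacacccabacabcccaaaacbacacbcacbc
  12 |   8 | acccabacabcccaaaacbacacbcacbc
  13 |  13 | bacabcccaaaacbacacbcacbc
  14 |  26 | bacacbcacbc
  15 |  35 | bc
  16 |  31 | bcacbc
  17 |   3 | bccacacccabacabcccaaaacbacacbcacbc
  18 |  17 | bcccaaaacbacacbcacbc
  19 |  36 | c
  20 |  20 | caaaacbacacbcacbc
  21 |  11 | cabacabcccaaaacbacacbcacbc
  22 |  15 | cabcccaaaacbacacbcacbc
  23 |   5 | cacacccabacabcccaaaacbacacbcacbc
  24 |  32 | cacbc
  25 |  28 | cacbcacbc
  26 |   0 | cacbccacacccabacabcccaaaacbacacbcacbc
  27 |   7 | cacccabacabcccaaaacbacacbcacbc
  28 |  25 | cbacacbcacbc
  29 |  34 | cbc
  30 |  30 | cbcacbc
  31 |   2 | cbccacacccabacabcccaaaacbacacbcacbc
  32 |  19 | ccaaaacbacacbcacbc
  33 |  10 | ccabacabcccaaaacbacacbcacbc
  34 |   4 | ccacacccabacabcccaaaacbacacbcacbc
  35 |  18 | cccaaaacbacacbcacbc
  36 |   9 | cccabacabcccaaaacbacacbcacbc

[21, 22, 23, 12, 16, 14, 27, 6, 24, 33, 29, 1, 8, 13, 26, 35, 31, 3, 17, 36, 20, 11, 15, 5, 32, 28, 0, 7, 25, 34, 30, 2, 19, 10, 4, 18, 9]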